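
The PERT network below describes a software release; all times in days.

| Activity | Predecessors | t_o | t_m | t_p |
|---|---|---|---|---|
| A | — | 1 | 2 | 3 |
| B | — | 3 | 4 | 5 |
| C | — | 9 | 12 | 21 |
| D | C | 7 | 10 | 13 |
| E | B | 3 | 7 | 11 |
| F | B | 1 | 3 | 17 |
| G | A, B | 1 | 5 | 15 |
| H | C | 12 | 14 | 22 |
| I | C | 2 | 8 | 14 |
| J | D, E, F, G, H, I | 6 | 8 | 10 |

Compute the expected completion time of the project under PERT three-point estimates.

te_A = (1 + 4·2 + 3)/6 = 12/6 = 2
te_B = (3 + 4·4 + 5)/6 = 24/6 = 4
te_C = (9 + 4·12 + 21)/6 = 78/6 = 13
te_D = (7 + 4·10 + 13)/6 = 60/6 = 10
te_E = (3 + 4·7 + 11)/6 = 42/6 = 7
te_F = (1 + 4·3 + 17)/6 = 30/6 = 5
te_G = (1 + 4·5 + 15)/6 = 36/6 = 6
te_H = (12 + 4·14 + 22)/6 = 90/6 = 15
te_I = (2 + 4·8 + 14)/6 = 48/6 = 8
te_J = (6 + 4·8 + 10)/6 = 48/6 = 8

Forward pass:
ES_A = 0; EF_A = 2
ES_B = 0; EF_B = 4
ES_C = 0; EF_C = 13
ES_D = 13; EF_D = 13+10 = 23
ES_E = 4; EF_E = 4+7 = 11
ES_F = 4; EF_F = 4+5 = 9
ES_G = max(EF_A=2, EF_B=4) = 4; EF_G = 4+6 = 10
ES_H = 13; EF_H = 13+15 = 28
ES_I = 13; EF_I = 13+8 = 21
ES_J = max(EF_D=23, EF_E=11, EF_F=9, EF_G=10, EF_H=28, EF_I=21) = 28; EF_J = 28+8 = 36
Expected project duration μ = 36 days. Critical path: C → H → J.

36 days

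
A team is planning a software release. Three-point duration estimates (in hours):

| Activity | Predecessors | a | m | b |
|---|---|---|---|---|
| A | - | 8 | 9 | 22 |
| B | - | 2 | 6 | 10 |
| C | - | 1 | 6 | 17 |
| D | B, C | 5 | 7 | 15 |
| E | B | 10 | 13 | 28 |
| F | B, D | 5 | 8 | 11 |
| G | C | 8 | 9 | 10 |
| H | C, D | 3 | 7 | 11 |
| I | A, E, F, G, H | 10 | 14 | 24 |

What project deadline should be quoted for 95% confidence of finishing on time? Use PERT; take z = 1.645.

te_A = (8 + 4·9 + 22)/6 = 66/6 = 11; σ²_A = ((22−8)/6)² = 5.444
te_B = (2 + 4·6 + 10)/6 = 36/6 = 6; σ²_B = ((10−2)/6)² = 1.778
te_C = (1 + 4·6 + 17)/6 = 42/6 = 7; σ²_C = ((17−1)/6)² = 7.111
te_D = (5 + 4·7 + 15)/6 = 48/6 = 8; σ²_D = ((15−5)/6)² = 2.778
te_E = (10 + 4·13 + 28)/6 = 90/6 = 15; σ²_E = ((28−10)/6)² = 9.000
te_F = (5 + 4·8 + 11)/6 = 48/6 = 8; σ²_F = ((11−5)/6)² = 1.000
te_G = (8 + 4·9 + 10)/6 = 54/6 = 9; σ²_G = ((10−8)/6)² = 0.111
te_H = (3 + 4·7 + 11)/6 = 42/6 = 7; σ²_H = ((11−3)/6)² = 1.778
te_I = (10 + 4·14 + 24)/6 = 90/6 = 15; σ²_I = ((24−10)/6)² = 5.444

Forward pass:
ES_A = 0; EF_A = 11
ES_B = 0; EF_B = 6
ES_C = 0; EF_C = 7
ES_D = max(EF_B=6, EF_C=7) = 7; EF_D = 7+8 = 15
ES_E = 6; EF_E = 6+15 = 21
ES_F = max(EF_B=6, EF_D=15) = 15; EF_F = 15+8 = 23
ES_G = 7; EF_G = 7+9 = 16
ES_H = max(EF_C=7, EF_D=15) = 15; EF_H = 15+7 = 22
ES_I = max(EF_A=11, EF_E=21, EF_F=23, EF_G=16, EF_H=22) = 23; EF_I = 23+15 = 38
Expected project duration μ = 38 hours. Critical path: C → D → F → I.

Variance along critical path = 7.111 + 2.778 + 1.000 + 5.444 = 16.333; σ = 4.041 hours.
D = μ + z·σ = 38 + 1.645·4.041 = 44.6 hours

44.6 hours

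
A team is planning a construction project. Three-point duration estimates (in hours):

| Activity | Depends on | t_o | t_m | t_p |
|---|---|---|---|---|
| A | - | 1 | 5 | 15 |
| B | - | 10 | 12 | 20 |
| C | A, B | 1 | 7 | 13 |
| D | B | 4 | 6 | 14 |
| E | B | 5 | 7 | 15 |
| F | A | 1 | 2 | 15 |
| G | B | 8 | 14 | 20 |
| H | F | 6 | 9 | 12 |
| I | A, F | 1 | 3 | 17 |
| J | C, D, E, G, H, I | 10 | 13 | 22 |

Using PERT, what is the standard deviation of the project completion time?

te_A = (1 + 4·5 + 15)/6 = 36/6 = 6; σ²_A = ((15−1)/6)² = 5.444
te_B = (10 + 4·12 + 20)/6 = 78/6 = 13; σ²_B = ((20−10)/6)² = 2.778
te_C = (1 + 4·7 + 13)/6 = 42/6 = 7; σ²_C = ((13−1)/6)² = 4.000
te_D = (4 + 4·6 + 14)/6 = 42/6 = 7; σ²_D = ((14−4)/6)² = 2.778
te_E = (5 + 4·7 + 15)/6 = 48/6 = 8; σ²_E = ((15−5)/6)² = 2.778
te_F = (1 + 4·2 + 15)/6 = 24/6 = 4; σ²_F = ((15−1)/6)² = 5.444
te_G = (8 + 4·14 + 20)/6 = 84/6 = 14; σ²_G = ((20−8)/6)² = 4.000
te_H = (6 + 4·9 + 12)/6 = 54/6 = 9; σ²_H = ((12−6)/6)² = 1.000
te_I = (1 + 4·3 + 17)/6 = 30/6 = 5; σ²_I = ((17−1)/6)² = 7.111
te_J = (10 + 4·13 + 22)/6 = 84/6 = 14; σ²_J = ((22−10)/6)² = 4.000

Forward pass:
ES_A = 0; EF_A = 6
ES_B = 0; EF_B = 13
ES_C = max(EF_A=6, EF_B=13) = 13; EF_C = 13+7 = 20
ES_D = 13; EF_D = 13+7 = 20
ES_E = 13; EF_E = 13+8 = 21
ES_F = 6; EF_F = 6+4 = 10
ES_G = 13; EF_G = 13+14 = 27
ES_H = 10; EF_H = 10+9 = 19
ES_I = max(EF_A=6, EF_F=10) = 10; EF_I = 10+5 = 15
ES_J = max(EF_C=20, EF_D=20, EF_E=21, EF_G=27, EF_H=19, EF_I=15) = 27; EF_J = 27+14 = 41
Expected project duration μ = 41 hours. Critical path: B → G → J.

Variance along critical path = 2.778 + 4.000 + 4.000 = 10.778
σ = √10.778 = 3.283 hours

3.28 hours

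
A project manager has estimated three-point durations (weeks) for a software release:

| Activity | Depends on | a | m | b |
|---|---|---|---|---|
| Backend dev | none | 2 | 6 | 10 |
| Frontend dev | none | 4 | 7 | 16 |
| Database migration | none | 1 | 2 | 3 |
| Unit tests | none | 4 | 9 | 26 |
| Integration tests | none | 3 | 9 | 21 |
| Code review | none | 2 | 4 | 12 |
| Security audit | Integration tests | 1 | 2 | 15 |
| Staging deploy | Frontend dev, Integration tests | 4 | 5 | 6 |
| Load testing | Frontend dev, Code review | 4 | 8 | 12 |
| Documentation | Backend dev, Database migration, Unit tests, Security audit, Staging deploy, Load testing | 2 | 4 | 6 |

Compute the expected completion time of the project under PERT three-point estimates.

te_Backend dev = (2 + 4·6 + 10)/6 = 36/6 = 6
te_Frontend dev = (4 + 4·7 + 16)/6 = 48/6 = 8
te_Database migration = (1 + 4·2 + 3)/6 = 12/6 = 2
te_Unit tests = (4 + 4·9 + 26)/6 = 66/6 = 11
te_Integration tests = (3 + 4·9 + 21)/6 = 60/6 = 10
te_Code review = (2 + 4·4 + 12)/6 = 30/6 = 5
te_Security audit = (1 + 4·2 + 15)/6 = 24/6 = 4
te_Staging deploy = (4 + 4·5 + 6)/6 = 30/6 = 5
te_Load testing = (4 + 4·8 + 12)/6 = 48/6 = 8
te_Documentation = (2 + 4·4 + 6)/6 = 24/6 = 4

Forward pass:
ES_Backend dev = 0; EF_Backend dev = 6
ES_Frontend dev = 0; EF_Frontend dev = 8
ES_Database migration = 0; EF_Database migration = 2
ES_Unit tests = 0; EF_Unit tests = 11
ES_Integration tests = 0; EF_Integration tests = 10
ES_Code review = 0; EF_Code review = 5
ES_Security audit = 10; EF_Security audit = 10+4 = 14
ES_Staging deploy = max(EF_Frontend dev=8, EF_Integration tests=10) = 10; EF_Staging deploy = 10+5 = 15
ES_Load testing = max(EF_Frontend dev=8, EF_Code review=5) = 8; EF_Load testing = 8+8 = 16
ES_Documentation = max(EF_Backend dev=6, EF_Database migration=2, EF_Unit tests=11, EF_Security audit=14, EF_Staging deploy=15, EF_Load testing=16) = 16; EF_Documentation = 16+4 = 20
Expected project duration μ = 20 weeks. Critical path: Frontend dev → Load testing → Documentation.

20 weeks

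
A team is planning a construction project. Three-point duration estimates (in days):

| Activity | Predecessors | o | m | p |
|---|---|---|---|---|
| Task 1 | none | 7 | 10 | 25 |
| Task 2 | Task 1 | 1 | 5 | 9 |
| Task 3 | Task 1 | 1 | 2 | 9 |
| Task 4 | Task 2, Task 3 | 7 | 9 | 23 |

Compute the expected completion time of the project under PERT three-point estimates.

28 days

te_Task 1 = (7 + 4·10 + 25)/6 = 72/6 = 12
te_Task 2 = (1 + 4·5 + 9)/6 = 30/6 = 5
te_Task 3 = (1 + 4·2 + 9)/6 = 18/6 = 3
te_Task 4 = (7 + 4·9 + 23)/6 = 66/6 = 11

Forward pass:
ES_Task 1 = 0; EF_Task 1 = 12
ES_Task 2 = 12; EF_Task 2 = 12+5 = 17
ES_Task 3 = 12; EF_Task 3 = 12+3 = 15
ES_Task 4 = max(EF_Task 2=17, EF_Task 3=15) = 17; EF_Task 4 = 17+11 = 28
Expected project duration μ = 28 days. Critical path: Task 1 → Task 2 → Task 4.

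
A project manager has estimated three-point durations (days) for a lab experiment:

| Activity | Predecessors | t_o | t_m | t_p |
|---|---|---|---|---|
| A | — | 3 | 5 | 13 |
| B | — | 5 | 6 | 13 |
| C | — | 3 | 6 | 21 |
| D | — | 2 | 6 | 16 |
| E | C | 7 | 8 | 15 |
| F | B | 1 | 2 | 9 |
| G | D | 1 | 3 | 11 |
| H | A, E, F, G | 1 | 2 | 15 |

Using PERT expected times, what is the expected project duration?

21 days

te_A = (3 + 4·5 + 13)/6 = 36/6 = 6
te_B = (5 + 4·6 + 13)/6 = 42/6 = 7
te_C = (3 + 4·6 + 21)/6 = 48/6 = 8
te_D = (2 + 4·6 + 16)/6 = 42/6 = 7
te_E = (7 + 4·8 + 15)/6 = 54/6 = 9
te_F = (1 + 4·2 + 9)/6 = 18/6 = 3
te_G = (1 + 4·3 + 11)/6 = 24/6 = 4
te_H = (1 + 4·2 + 15)/6 = 24/6 = 4

Forward pass:
ES_A = 0; EF_A = 6
ES_B = 0; EF_B = 7
ES_C = 0; EF_C = 8
ES_D = 0; EF_D = 7
ES_E = 8; EF_E = 8+9 = 17
ES_F = 7; EF_F = 7+3 = 10
ES_G = 7; EF_G = 7+4 = 11
ES_H = max(EF_A=6, EF_E=17, EF_F=10, EF_G=11) = 17; EF_H = 17+4 = 21
Expected project duration μ = 21 days. Critical path: C → E → H.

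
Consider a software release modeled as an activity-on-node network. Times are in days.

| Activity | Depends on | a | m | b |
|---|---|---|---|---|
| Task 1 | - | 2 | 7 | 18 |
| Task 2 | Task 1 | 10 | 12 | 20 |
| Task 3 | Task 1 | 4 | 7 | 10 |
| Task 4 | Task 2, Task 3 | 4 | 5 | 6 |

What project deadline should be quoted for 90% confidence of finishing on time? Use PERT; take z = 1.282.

te_Task 1 = (2 + 4·7 + 18)/6 = 48/6 = 8; σ²_Task 1 = ((18−2)/6)² = 7.111
te_Task 2 = (10 + 4·12 + 20)/6 = 78/6 = 13; σ²_Task 2 = ((20−10)/6)² = 2.778
te_Task 3 = (4 + 4·7 + 10)/6 = 42/6 = 7; σ²_Task 3 = ((10−4)/6)² = 1.000
te_Task 4 = (4 + 4·5 + 6)/6 = 30/6 = 5; σ²_Task 4 = ((6−4)/6)² = 0.111

Forward pass:
ES_Task 1 = 0; EF_Task 1 = 8
ES_Task 2 = 8; EF_Task 2 = 8+13 = 21
ES_Task 3 = 8; EF_Task 3 = 8+7 = 15
ES_Task 4 = max(EF_Task 2=21, EF_Task 3=15) = 21; EF_Task 4 = 21+5 = 26
Expected project duration μ = 26 days. Critical path: Task 1 → Task 2 → Task 4.

Variance along critical path = 7.111 + 2.778 + 0.111 = 10.000; σ = 3.162 days.
D = μ + z·σ = 26 + 1.282·3.162 = 30.1 days

30.1 days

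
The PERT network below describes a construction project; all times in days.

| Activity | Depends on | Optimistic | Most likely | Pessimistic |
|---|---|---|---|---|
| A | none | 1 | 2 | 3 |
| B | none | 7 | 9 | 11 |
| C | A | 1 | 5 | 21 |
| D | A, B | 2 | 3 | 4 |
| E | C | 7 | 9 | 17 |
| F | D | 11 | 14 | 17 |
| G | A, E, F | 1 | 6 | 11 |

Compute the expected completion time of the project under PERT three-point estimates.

32 days

te_A = (1 + 4·2 + 3)/6 = 12/6 = 2
te_B = (7 + 4·9 + 11)/6 = 54/6 = 9
te_C = (1 + 4·5 + 21)/6 = 42/6 = 7
te_D = (2 + 4·3 + 4)/6 = 18/6 = 3
te_E = (7 + 4·9 + 17)/6 = 60/6 = 10
te_F = (11 + 4·14 + 17)/6 = 84/6 = 14
te_G = (1 + 4·6 + 11)/6 = 36/6 = 6

Forward pass:
ES_A = 0; EF_A = 2
ES_B = 0; EF_B = 9
ES_C = 2; EF_C = 2+7 = 9
ES_D = max(EF_A=2, EF_B=9) = 9; EF_D = 9+3 = 12
ES_E = 9; EF_E = 9+10 = 19
ES_F = 12; EF_F = 12+14 = 26
ES_G = max(EF_A=2, EF_E=19, EF_F=26) = 26; EF_G = 26+6 = 32
Expected project duration μ = 32 days. Critical path: B → D → F → G.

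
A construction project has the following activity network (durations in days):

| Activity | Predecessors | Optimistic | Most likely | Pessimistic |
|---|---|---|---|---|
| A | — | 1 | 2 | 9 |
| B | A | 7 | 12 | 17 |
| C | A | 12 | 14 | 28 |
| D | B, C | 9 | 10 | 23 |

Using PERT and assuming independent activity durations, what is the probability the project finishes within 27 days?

te_A = (1 + 4·2 + 9)/6 = 18/6 = 3; σ²_A = ((9−1)/6)² = 1.778
te_B = (7 + 4·12 + 17)/6 = 72/6 = 12; σ²_B = ((17−7)/6)² = 2.778
te_C = (12 + 4·14 + 28)/6 = 96/6 = 16; σ²_C = ((28−12)/6)² = 7.111
te_D = (9 + 4·10 + 23)/6 = 72/6 = 12; σ²_D = ((23−9)/6)² = 5.444

Forward pass:
ES_A = 0; EF_A = 3
ES_B = 3; EF_B = 3+12 = 15
ES_C = 3; EF_C = 3+16 = 19
ES_D = max(EF_B=15, EF_C=19) = 19; EF_D = 19+12 = 31
Expected project duration μ = 31 days. Critical path: A → C → D.

Variance along critical path = 1.778 + 7.111 + 5.444 = 14.333; σ = √14.333 = 3.786 days.
Z = (27 − 31) / 3.786 = -1.057
P(T ≤ 27) = Φ(-1.057) ≈ 0.145

0.145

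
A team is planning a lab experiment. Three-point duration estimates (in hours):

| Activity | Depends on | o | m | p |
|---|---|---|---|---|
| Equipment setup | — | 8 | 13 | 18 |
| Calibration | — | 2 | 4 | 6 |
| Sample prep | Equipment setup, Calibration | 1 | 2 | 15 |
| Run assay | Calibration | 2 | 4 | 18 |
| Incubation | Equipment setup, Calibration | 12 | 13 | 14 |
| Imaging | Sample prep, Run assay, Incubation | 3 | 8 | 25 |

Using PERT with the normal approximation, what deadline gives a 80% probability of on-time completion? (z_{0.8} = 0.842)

39.4 hours

te_Equipment setup = (8 + 4·13 + 18)/6 = 78/6 = 13; σ²_Equipment setup = ((18−8)/6)² = 2.778
te_Calibration = (2 + 4·4 + 6)/6 = 24/6 = 4; σ²_Calibration = ((6−2)/6)² = 0.444
te_Sample prep = (1 + 4·2 + 15)/6 = 24/6 = 4; σ²_Sample prep = ((15−1)/6)² = 5.444
te_Run assay = (2 + 4·4 + 18)/6 = 36/6 = 6; σ²_Run assay = ((18−2)/6)² = 7.111
te_Incubation = (12 + 4·13 + 14)/6 = 78/6 = 13; σ²_Incubation = ((14−12)/6)² = 0.111
te_Imaging = (3 + 4·8 + 25)/6 = 60/6 = 10; σ²_Imaging = ((25−3)/6)² = 13.444

Forward pass:
ES_Equipment setup = 0; EF_Equipment setup = 13
ES_Calibration = 0; EF_Calibration = 4
ES_Sample prep = max(EF_Equipment setup=13, EF_Calibration=4) = 13; EF_Sample prep = 13+4 = 17
ES_Run assay = 4; EF_Run assay = 4+6 = 10
ES_Incubation = max(EF_Equipment setup=13, EF_Calibration=4) = 13; EF_Incubation = 13+13 = 26
ES_Imaging = max(EF_Sample prep=17, EF_Run assay=10, EF_Incubation=26) = 26; EF_Imaging = 26+10 = 36
Expected project duration μ = 36 hours. Critical path: Equipment setup → Incubation → Imaging.

Variance along critical path = 2.778 + 0.111 + 13.444 = 16.333; σ = 4.041 hours.
D = μ + z·σ = 36 + 0.842·4.041 = 39.4 hours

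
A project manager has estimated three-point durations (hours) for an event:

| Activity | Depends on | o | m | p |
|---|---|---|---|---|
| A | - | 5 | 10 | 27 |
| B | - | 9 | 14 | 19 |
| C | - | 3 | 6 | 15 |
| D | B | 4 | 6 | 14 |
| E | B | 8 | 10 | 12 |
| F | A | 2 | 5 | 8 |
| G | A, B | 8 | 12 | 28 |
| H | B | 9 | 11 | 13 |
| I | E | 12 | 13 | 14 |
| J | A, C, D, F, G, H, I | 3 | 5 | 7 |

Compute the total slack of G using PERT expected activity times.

9 hours

te_A = (5 + 4·10 + 27)/6 = 72/6 = 12
te_B = (9 + 4·14 + 19)/6 = 84/6 = 14
te_C = (3 + 4·6 + 15)/6 = 42/6 = 7
te_D = (4 + 4·6 + 14)/6 = 42/6 = 7
te_E = (8 + 4·10 + 12)/6 = 60/6 = 10
te_F = (2 + 4·5 + 8)/6 = 30/6 = 5
te_G = (8 + 4·12 + 28)/6 = 84/6 = 14
te_H = (9 + 4·11 + 13)/6 = 66/6 = 11
te_I = (12 + 4·13 + 14)/6 = 78/6 = 13
te_J = (3 + 4·5 + 7)/6 = 30/6 = 5

Forward pass:
ES_A = 0; EF_A = 12
ES_B = 0; EF_B = 14
ES_C = 0; EF_C = 7
ES_D = 14; EF_D = 14+7 = 21
ES_E = 14; EF_E = 14+10 = 24
ES_F = 12; EF_F = 12+5 = 17
ES_G = max(EF_A=12, EF_B=14) = 14; EF_G = 14+14 = 28
ES_H = 14; EF_H = 14+11 = 25
ES_I = 24; EF_I = 24+13 = 37
ES_J = max(EF_A=12, EF_C=7, EF_D=21, EF_F=17, EF_G=28, EF_H=25, EF_I=37) = 37; EF_J = 37+5 = 42
Expected project duration μ = 42 hours. Critical path: B → E → I → J.

Backward pass:
LF_J = 42; LS_J = 42−5 = 37
LF_I = LS_J = 37; LS_I = 37−13 = 24
LF_H = LS_J = 37; LS_H = 37−11 = 26
LF_G = LS_J = 37; LS_G = 37−14 = 23
LF_F = LS_J = 37; LS_F = 37−5 = 32
LF_E = LS_I = 24; LS_E = 24−10 = 14
LF_D = LS_J = 37; LS_D = 37−7 = 30
LF_C = LS_J = 37; LS_C = 37−7 = 30
LF_B = min(LS_D=30, LS_E=14, LS_G=23, LS_H=26) = 14; LS_B = 14−14 = 0
LF_A = min(LS_F=32, LS_G=23, LS_J=37) = 23; LS_A = 23−12 = 11
Slack_G = LS_G − ES_G = 23 − 14 = 9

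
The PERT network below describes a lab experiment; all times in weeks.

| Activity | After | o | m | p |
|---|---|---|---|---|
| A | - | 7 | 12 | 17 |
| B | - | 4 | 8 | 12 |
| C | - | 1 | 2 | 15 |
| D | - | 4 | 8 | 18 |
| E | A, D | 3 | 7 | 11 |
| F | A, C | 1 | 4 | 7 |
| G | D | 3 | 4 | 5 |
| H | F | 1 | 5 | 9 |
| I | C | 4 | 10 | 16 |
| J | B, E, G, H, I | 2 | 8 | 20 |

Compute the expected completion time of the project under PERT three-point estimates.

30 weeks

te_A = (7 + 4·12 + 17)/6 = 72/6 = 12
te_B = (4 + 4·8 + 12)/6 = 48/6 = 8
te_C = (1 + 4·2 + 15)/6 = 24/6 = 4
te_D = (4 + 4·8 + 18)/6 = 54/6 = 9
te_E = (3 + 4·7 + 11)/6 = 42/6 = 7
te_F = (1 + 4·4 + 7)/6 = 24/6 = 4
te_G = (3 + 4·4 + 5)/6 = 24/6 = 4
te_H = (1 + 4·5 + 9)/6 = 30/6 = 5
te_I = (4 + 4·10 + 16)/6 = 60/6 = 10
te_J = (2 + 4·8 + 20)/6 = 54/6 = 9

Forward pass:
ES_A = 0; EF_A = 12
ES_B = 0; EF_B = 8
ES_C = 0; EF_C = 4
ES_D = 0; EF_D = 9
ES_E = max(EF_A=12, EF_D=9) = 12; EF_E = 12+7 = 19
ES_F = max(EF_A=12, EF_C=4) = 12; EF_F = 12+4 = 16
ES_G = 9; EF_G = 9+4 = 13
ES_H = 16; EF_H = 16+5 = 21
ES_I = 4; EF_I = 4+10 = 14
ES_J = max(EF_B=8, EF_E=19, EF_G=13, EF_H=21, EF_I=14) = 21; EF_J = 21+9 = 30
Expected project duration μ = 30 weeks. Critical path: A → F → H → J.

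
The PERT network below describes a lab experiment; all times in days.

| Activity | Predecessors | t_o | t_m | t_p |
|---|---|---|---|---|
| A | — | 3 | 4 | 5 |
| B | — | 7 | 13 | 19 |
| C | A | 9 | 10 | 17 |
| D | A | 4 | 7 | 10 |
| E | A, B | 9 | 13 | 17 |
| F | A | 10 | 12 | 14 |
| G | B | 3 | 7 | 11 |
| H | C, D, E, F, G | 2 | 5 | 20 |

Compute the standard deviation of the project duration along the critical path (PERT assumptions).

te_A = (3 + 4·4 + 5)/6 = 24/6 = 4; σ²_A = ((5−3)/6)² = 0.111
te_B = (7 + 4·13 + 19)/6 = 78/6 = 13; σ²_B = ((19−7)/6)² = 4.000
te_C = (9 + 4·10 + 17)/6 = 66/6 = 11; σ²_C = ((17−9)/6)² = 1.778
te_D = (4 + 4·7 + 10)/6 = 42/6 = 7; σ²_D = ((10−4)/6)² = 1.000
te_E = (9 + 4·13 + 17)/6 = 78/6 = 13; σ²_E = ((17−9)/6)² = 1.778
te_F = (10 + 4·12 + 14)/6 = 72/6 = 12; σ²_F = ((14−10)/6)² = 0.444
te_G = (3 + 4·7 + 11)/6 = 42/6 = 7; σ²_G = ((11−3)/6)² = 1.778
te_H = (2 + 4·5 + 20)/6 = 42/6 = 7; σ²_H = ((20−2)/6)² = 9.000

Forward pass:
ES_A = 0; EF_A = 4
ES_B = 0; EF_B = 13
ES_C = 4; EF_C = 4+11 = 15
ES_D = 4; EF_D = 4+7 = 11
ES_E = max(EF_A=4, EF_B=13) = 13; EF_E = 13+13 = 26
ES_F = 4; EF_F = 4+12 = 16
ES_G = 13; EF_G = 13+7 = 20
ES_H = max(EF_C=15, EF_D=11, EF_E=26, EF_F=16, EF_G=20) = 26; EF_H = 26+7 = 33
Expected project duration μ = 33 days. Critical path: B → E → H.

Variance along critical path = 4.000 + 1.778 + 9.000 = 14.778
σ = √14.778 = 3.844 days

3.84 days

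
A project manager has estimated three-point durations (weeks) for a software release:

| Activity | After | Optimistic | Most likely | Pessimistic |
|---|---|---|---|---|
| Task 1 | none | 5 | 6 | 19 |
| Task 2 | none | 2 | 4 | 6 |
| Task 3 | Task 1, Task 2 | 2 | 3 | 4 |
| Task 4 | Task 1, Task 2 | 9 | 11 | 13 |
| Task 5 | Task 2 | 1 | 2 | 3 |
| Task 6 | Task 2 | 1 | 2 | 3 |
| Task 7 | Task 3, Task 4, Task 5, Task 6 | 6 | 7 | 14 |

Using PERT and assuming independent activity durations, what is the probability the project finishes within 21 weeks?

0.015

te_Task 1 = (5 + 4·6 + 19)/6 = 48/6 = 8; σ²_Task 1 = ((19−5)/6)² = 5.444
te_Task 2 = (2 + 4·4 + 6)/6 = 24/6 = 4; σ²_Task 2 = ((6−2)/6)² = 0.444
te_Task 3 = (2 + 4·3 + 4)/6 = 18/6 = 3; σ²_Task 3 = ((4−2)/6)² = 0.111
te_Task 4 = (9 + 4·11 + 13)/6 = 66/6 = 11; σ²_Task 4 = ((13−9)/6)² = 0.444
te_Task 5 = (1 + 4·2 + 3)/6 = 12/6 = 2; σ²_Task 5 = ((3−1)/6)² = 0.111
te_Task 6 = (1 + 4·2 + 3)/6 = 12/6 = 2; σ²_Task 6 = ((3−1)/6)² = 0.111
te_Task 7 = (6 + 4·7 + 14)/6 = 48/6 = 8; σ²_Task 7 = ((14−6)/6)² = 1.778

Forward pass:
ES_Task 1 = 0; EF_Task 1 = 8
ES_Task 2 = 0; EF_Task 2 = 4
ES_Task 3 = max(EF_Task 1=8, EF_Task 2=4) = 8; EF_Task 3 = 8+3 = 11
ES_Task 4 = max(EF_Task 1=8, EF_Task 2=4) = 8; EF_Task 4 = 8+11 = 19
ES_Task 5 = 4; EF_Task 5 = 4+2 = 6
ES_Task 6 = 4; EF_Task 6 = 4+2 = 6
ES_Task 7 = max(EF_Task 3=11, EF_Task 4=19, EF_Task 5=6, EF_Task 6=6) = 19; EF_Task 7 = 19+8 = 27
Expected project duration μ = 27 weeks. Critical path: Task 1 → Task 4 → Task 7.

Variance along critical path = 5.444 + 0.444 + 1.778 = 7.667; σ = √7.667 = 2.769 weeks.
Z = (21 − 27) / 2.769 = -2.167
P(T ≤ 21) = Φ(-2.167) ≈ 0.015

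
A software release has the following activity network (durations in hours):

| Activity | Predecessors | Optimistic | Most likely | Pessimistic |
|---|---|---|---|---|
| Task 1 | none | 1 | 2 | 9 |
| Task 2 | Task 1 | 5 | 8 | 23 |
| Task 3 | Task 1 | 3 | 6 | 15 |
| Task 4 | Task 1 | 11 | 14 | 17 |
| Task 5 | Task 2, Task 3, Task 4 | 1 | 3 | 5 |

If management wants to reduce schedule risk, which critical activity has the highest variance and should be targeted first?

te_Task 1 = (1 + 4·2 + 9)/6 = 18/6 = 3; σ²_Task 1 = ((9−1)/6)² = 1.778
te_Task 2 = (5 + 4·8 + 23)/6 = 60/6 = 10; σ²_Task 2 = ((23−5)/6)² = 9.000
te_Task 3 = (3 + 4·6 + 15)/6 = 42/6 = 7; σ²_Task 3 = ((15−3)/6)² = 4.000
te_Task 4 = (11 + 4·14 + 17)/6 = 84/6 = 14; σ²_Task 4 = ((17−11)/6)² = 1.000
te_Task 5 = (1 + 4·3 + 5)/6 = 18/6 = 3; σ²_Task 5 = ((5−1)/6)² = 0.444

Forward pass:
ES_Task 1 = 0; EF_Task 1 = 3
ES_Task 2 = 3; EF_Task 2 = 3+10 = 13
ES_Task 3 = 3; EF_Task 3 = 3+7 = 10
ES_Task 4 = 3; EF_Task 4 = 3+14 = 17
ES_Task 5 = max(EF_Task 2=13, EF_Task 3=10, EF_Task 4=17) = 17; EF_Task 5 = 17+3 = 20
Expected project duration μ = 20 hours. Critical path: Task 1 → Task 4 → Task 5.

Variances on critical path: σ²_Task 1=1.778, σ²_Task 4=1.000, σ²_Task 5=0.444.
Largest is σ²_Task 1 = 1.778.

Task 1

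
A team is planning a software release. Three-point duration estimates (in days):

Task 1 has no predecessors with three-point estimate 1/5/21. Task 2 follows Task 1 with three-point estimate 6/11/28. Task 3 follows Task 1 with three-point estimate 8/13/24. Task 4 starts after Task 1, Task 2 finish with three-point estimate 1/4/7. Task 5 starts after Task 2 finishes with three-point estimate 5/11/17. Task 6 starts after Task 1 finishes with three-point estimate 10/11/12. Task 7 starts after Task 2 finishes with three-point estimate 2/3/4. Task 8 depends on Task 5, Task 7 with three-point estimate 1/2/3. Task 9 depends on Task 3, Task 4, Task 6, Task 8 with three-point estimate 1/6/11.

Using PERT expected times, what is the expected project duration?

te_Task 1 = (1 + 4·5 + 21)/6 = 42/6 = 7
te_Task 2 = (6 + 4·11 + 28)/6 = 78/6 = 13
te_Task 3 = (8 + 4·13 + 24)/6 = 84/6 = 14
te_Task 4 = (1 + 4·4 + 7)/6 = 24/6 = 4
te_Task 5 = (5 + 4·11 + 17)/6 = 66/6 = 11
te_Task 6 = (10 + 4·11 + 12)/6 = 66/6 = 11
te_Task 7 = (2 + 4·3 + 4)/6 = 18/6 = 3
te_Task 8 = (1 + 4·2 + 3)/6 = 12/6 = 2
te_Task 9 = (1 + 4·6 + 11)/6 = 36/6 = 6

Forward pass:
ES_Task 1 = 0; EF_Task 1 = 7
ES_Task 2 = 7; EF_Task 2 = 7+13 = 20
ES_Task 3 = 7; EF_Task 3 = 7+14 = 21
ES_Task 4 = max(EF_Task 1=7, EF_Task 2=20) = 20; EF_Task 4 = 20+4 = 24
ES_Task 5 = 20; EF_Task 5 = 20+11 = 31
ES_Task 6 = 7; EF_Task 6 = 7+11 = 18
ES_Task 7 = 20; EF_Task 7 = 20+3 = 23
ES_Task 8 = max(EF_Task 5=31, EF_Task 7=23) = 31; EF_Task 8 = 31+2 = 33
ES_Task 9 = max(EF_Task 3=21, EF_Task 4=24, EF_Task 6=18, EF_Task 8=33) = 33; EF_Task 9 = 33+6 = 39
Expected project duration μ = 39 days. Critical path: Task 1 → Task 2 → Task 5 → Task 8 → Task 9.

39 days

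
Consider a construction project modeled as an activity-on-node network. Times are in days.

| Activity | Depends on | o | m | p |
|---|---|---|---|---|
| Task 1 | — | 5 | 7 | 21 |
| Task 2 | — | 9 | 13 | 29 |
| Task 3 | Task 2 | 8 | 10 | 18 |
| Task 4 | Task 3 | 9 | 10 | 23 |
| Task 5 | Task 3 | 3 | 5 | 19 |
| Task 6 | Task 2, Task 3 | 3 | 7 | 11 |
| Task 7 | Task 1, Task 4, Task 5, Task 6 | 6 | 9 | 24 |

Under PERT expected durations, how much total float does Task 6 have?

te_Task 1 = (5 + 4·7 + 21)/6 = 54/6 = 9
te_Task 2 = (9 + 4·13 + 29)/6 = 90/6 = 15
te_Task 3 = (8 + 4·10 + 18)/6 = 66/6 = 11
te_Task 4 = (9 + 4·10 + 23)/6 = 72/6 = 12
te_Task 5 = (3 + 4·5 + 19)/6 = 42/6 = 7
te_Task 6 = (3 + 4·7 + 11)/6 = 42/6 = 7
te_Task 7 = (6 + 4·9 + 24)/6 = 66/6 = 11

Forward pass:
ES_Task 1 = 0; EF_Task 1 = 9
ES_Task 2 = 0; EF_Task 2 = 15
ES_Task 3 = 15; EF_Task 3 = 15+11 = 26
ES_Task 4 = 26; EF_Task 4 = 26+12 = 38
ES_Task 5 = 26; EF_Task 5 = 26+7 = 33
ES_Task 6 = max(EF_Task 2=15, EF_Task 3=26) = 26; EF_Task 6 = 26+7 = 33
ES_Task 7 = max(EF_Task 1=9, EF_Task 4=38, EF_Task 5=33, EF_Task 6=33) = 38; EF_Task 7 = 38+11 = 49
Expected project duration μ = 49 days. Critical path: Task 2 → Task 3 → Task 4 → Task 7.

Backward pass:
LF_Task 7 = 49; LS_Task 7 = 49−11 = 38
LF_Task 6 = LS_Task 7 = 38; LS_Task 6 = 38−7 = 31
LF_Task 5 = LS_Task 7 = 38; LS_Task 5 = 38−7 = 31
LF_Task 4 = LS_Task 7 = 38; LS_Task 4 = 38−12 = 26
LF_Task 3 = min(LS_Task 4=26, LS_Task 5=31, LS_Task 6=31) = 26; LS_Task 3 = 26−11 = 15
LF_Task 2 = min(LS_Task 3=15, LS_Task 6=31) = 15; LS_Task 2 = 15−15 = 0
LF_Task 1 = LS_Task 7 = 38; LS_Task 1 = 38−9 = 29
Slack_Task 6 = LS_Task 6 − ES_Task 6 = 31 − 26 = 5

5 days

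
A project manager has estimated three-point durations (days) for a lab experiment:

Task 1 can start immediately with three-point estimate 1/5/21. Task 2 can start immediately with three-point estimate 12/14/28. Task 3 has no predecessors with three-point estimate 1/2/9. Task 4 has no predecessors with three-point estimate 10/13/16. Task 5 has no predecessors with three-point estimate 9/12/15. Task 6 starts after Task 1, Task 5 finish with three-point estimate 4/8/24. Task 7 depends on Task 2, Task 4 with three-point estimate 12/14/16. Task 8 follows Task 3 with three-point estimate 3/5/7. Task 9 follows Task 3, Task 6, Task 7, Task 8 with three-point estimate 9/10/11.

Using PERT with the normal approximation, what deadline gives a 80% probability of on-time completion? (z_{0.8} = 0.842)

42.3 days

te_Task 1 = (1 + 4·5 + 21)/6 = 42/6 = 7; σ²_Task 1 = ((21−1)/6)² = 11.111
te_Task 2 = (12 + 4·14 + 28)/6 = 96/6 = 16; σ²_Task 2 = ((28−12)/6)² = 7.111
te_Task 3 = (1 + 4·2 + 9)/6 = 18/6 = 3; σ²_Task 3 = ((9−1)/6)² = 1.778
te_Task 4 = (10 + 4·13 + 16)/6 = 78/6 = 13; σ²_Task 4 = ((16−10)/6)² = 1.000
te_Task 5 = (9 + 4·12 + 15)/6 = 72/6 = 12; σ²_Task 5 = ((15−9)/6)² = 1.000
te_Task 6 = (4 + 4·8 + 24)/6 = 60/6 = 10; σ²_Task 6 = ((24−4)/6)² = 11.111
te_Task 7 = (12 + 4·14 + 16)/6 = 84/6 = 14; σ²_Task 7 = ((16−12)/6)² = 0.444
te_Task 8 = (3 + 4·5 + 7)/6 = 30/6 = 5; σ²_Task 8 = ((7−3)/6)² = 0.444
te_Task 9 = (9 + 4·10 + 11)/6 = 60/6 = 10; σ²_Task 9 = ((11−9)/6)² = 0.111

Forward pass:
ES_Task 1 = 0; EF_Task 1 = 7
ES_Task 2 = 0; EF_Task 2 = 16
ES_Task 3 = 0; EF_Task 3 = 3
ES_Task 4 = 0; EF_Task 4 = 13
ES_Task 5 = 0; EF_Task 5 = 12
ES_Task 6 = max(EF_Task 1=7, EF_Task 5=12) = 12; EF_Task 6 = 12+10 = 22
ES_Task 7 = max(EF_Task 2=16, EF_Task 4=13) = 16; EF_Task 7 = 16+14 = 30
ES_Task 8 = 3; EF_Task 8 = 3+5 = 8
ES_Task 9 = max(EF_Task 3=3, EF_Task 6=22, EF_Task 7=30, EF_Task 8=8) = 30; EF_Task 9 = 30+10 = 40
Expected project duration μ = 40 days. Critical path: Task 2 → Task 7 → Task 9.

Variance along critical path = 7.111 + 0.444 + 0.111 = 7.667; σ = 2.769 days.
D = μ + z·σ = 40 + 0.842·2.769 = 42.3 days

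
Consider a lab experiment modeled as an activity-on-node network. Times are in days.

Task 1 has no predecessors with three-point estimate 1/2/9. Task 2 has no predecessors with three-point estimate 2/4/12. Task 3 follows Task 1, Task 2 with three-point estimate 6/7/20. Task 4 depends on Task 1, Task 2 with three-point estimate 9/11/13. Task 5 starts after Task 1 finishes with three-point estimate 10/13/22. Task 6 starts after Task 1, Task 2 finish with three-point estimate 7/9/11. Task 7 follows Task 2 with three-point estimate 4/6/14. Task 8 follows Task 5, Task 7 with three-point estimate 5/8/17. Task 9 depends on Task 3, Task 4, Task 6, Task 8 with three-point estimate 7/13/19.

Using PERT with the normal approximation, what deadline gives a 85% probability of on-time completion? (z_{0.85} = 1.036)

te_Task 1 = (1 + 4·2 + 9)/6 = 18/6 = 3; σ²_Task 1 = ((9−1)/6)² = 1.778
te_Task 2 = (2 + 4·4 + 12)/6 = 30/6 = 5; σ²_Task 2 = ((12−2)/6)² = 2.778
te_Task 3 = (6 + 4·7 + 20)/6 = 54/6 = 9; σ²_Task 3 = ((20−6)/6)² = 5.444
te_Task 4 = (9 + 4·11 + 13)/6 = 66/6 = 11; σ²_Task 4 = ((13−9)/6)² = 0.444
te_Task 5 = (10 + 4·13 + 22)/6 = 84/6 = 14; σ²_Task 5 = ((22−10)/6)² = 4.000
te_Task 6 = (7 + 4·9 + 11)/6 = 54/6 = 9; σ²_Task 6 = ((11−7)/6)² = 0.444
te_Task 7 = (4 + 4·6 + 14)/6 = 42/6 = 7; σ²_Task 7 = ((14−4)/6)² = 2.778
te_Task 8 = (5 + 4·8 + 17)/6 = 54/6 = 9; σ²_Task 8 = ((17−5)/6)² = 4.000
te_Task 9 = (7 + 4·13 + 19)/6 = 78/6 = 13; σ²_Task 9 = ((19−7)/6)² = 4.000

Forward pass:
ES_Task 1 = 0; EF_Task 1 = 3
ES_Task 2 = 0; EF_Task 2 = 5
ES_Task 3 = max(EF_Task 1=3, EF_Task 2=5) = 5; EF_Task 3 = 5+9 = 14
ES_Task 4 = max(EF_Task 1=3, EF_Task 2=5) = 5; EF_Task 4 = 5+11 = 16
ES_Task 5 = 3; EF_Task 5 = 3+14 = 17
ES_Task 6 = max(EF_Task 1=3, EF_Task 2=5) = 5; EF_Task 6 = 5+9 = 14
ES_Task 7 = 5; EF_Task 7 = 5+7 = 12
ES_Task 8 = max(EF_Task 5=17, EF_Task 7=12) = 17; EF_Task 8 = 17+9 = 26
ES_Task 9 = max(EF_Task 3=14, EF_Task 4=16, EF_Task 6=14, EF_Task 8=26) = 26; EF_Task 9 = 26+13 = 39
Expected project duration μ = 39 days. Critical path: Task 1 → Task 5 → Task 8 → Task 9.

Variance along critical path = 1.778 + 4.000 + 4.000 + 4.000 = 13.778; σ = 3.712 days.
D = μ + z·σ = 39 + 1.036·3.712 = 42.8 days

42.8 days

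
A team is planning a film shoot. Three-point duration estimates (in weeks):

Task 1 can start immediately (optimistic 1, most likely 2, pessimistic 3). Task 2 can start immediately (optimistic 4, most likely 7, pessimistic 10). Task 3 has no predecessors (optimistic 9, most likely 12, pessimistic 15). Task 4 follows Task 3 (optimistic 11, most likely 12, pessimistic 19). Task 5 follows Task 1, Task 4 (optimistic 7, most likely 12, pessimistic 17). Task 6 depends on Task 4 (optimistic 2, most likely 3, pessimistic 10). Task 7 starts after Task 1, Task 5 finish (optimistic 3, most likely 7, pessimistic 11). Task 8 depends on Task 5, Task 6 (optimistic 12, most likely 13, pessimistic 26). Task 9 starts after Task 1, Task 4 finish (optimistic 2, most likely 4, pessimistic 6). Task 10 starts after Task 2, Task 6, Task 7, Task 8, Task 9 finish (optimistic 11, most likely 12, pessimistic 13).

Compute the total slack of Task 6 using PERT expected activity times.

te_Task 1 = (1 + 4·2 + 3)/6 = 12/6 = 2
te_Task 2 = (4 + 4·7 + 10)/6 = 42/6 = 7
te_Task 3 = (9 + 4·12 + 15)/6 = 72/6 = 12
te_Task 4 = (11 + 4·12 + 19)/6 = 78/6 = 13
te_Task 5 = (7 + 4·12 + 17)/6 = 72/6 = 12
te_Task 6 = (2 + 4·3 + 10)/6 = 24/6 = 4
te_Task 7 = (3 + 4·7 + 11)/6 = 42/6 = 7
te_Task 8 = (12 + 4·13 + 26)/6 = 90/6 = 15
te_Task 9 = (2 + 4·4 + 6)/6 = 24/6 = 4
te_Task 10 = (11 + 4·12 + 13)/6 = 72/6 = 12

Forward pass:
ES_Task 1 = 0; EF_Task 1 = 2
ES_Task 2 = 0; EF_Task 2 = 7
ES_Task 3 = 0; EF_Task 3 = 12
ES_Task 4 = 12; EF_Task 4 = 12+13 = 25
ES_Task 5 = max(EF_Task 1=2, EF_Task 4=25) = 25; EF_Task 5 = 25+12 = 37
ES_Task 6 = 25; EF_Task 6 = 25+4 = 29
ES_Task 7 = max(EF_Task 1=2, EF_Task 5=37) = 37; EF_Task 7 = 37+7 = 44
ES_Task 8 = max(EF_Task 5=37, EF_Task 6=29) = 37; EF_Task 8 = 37+15 = 52
ES_Task 9 = max(EF_Task 1=2, EF_Task 4=25) = 25; EF_Task 9 = 25+4 = 29
ES_Task 10 = max(EF_Task 2=7, EF_Task 6=29, EF_Task 7=44, EF_Task 8=52, EF_Task 9=29) = 52; EF_Task 10 = 52+12 = 64
Expected project duration μ = 64 weeks. Critical path: Task 3 → Task 4 → Task 5 → Task 8 → Task 10.

Backward pass:
LF_Task 10 = 64; LS_Task 10 = 64−12 = 52
LF_Task 9 = LS_Task 10 = 52; LS_Task 9 = 52−4 = 48
LF_Task 8 = LS_Task 10 = 52; LS_Task 8 = 52−15 = 37
LF_Task 7 = LS_Task 10 = 52; LS_Task 7 = 52−7 = 45
LF_Task 6 = min(LS_Task 8=37, LS_Task 10=52) = 37; LS_Task 6 = 37−4 = 33
LF_Task 5 = min(LS_Task 7=45, LS_Task 8=37) = 37; LS_Task 5 = 37−12 = 25
LF_Task 4 = min(LS_Task 5=25, LS_Task 6=33, LS_Task 9=48) = 25; LS_Task 4 = 25−13 = 12
LF_Task 3 = LS_Task 4 = 12; LS_Task 3 = 12−12 = 0
LF_Task 2 = LS_Task 10 = 52; LS_Task 2 = 52−7 = 45
LF_Task 1 = min(LS_Task 5=25, LS_Task 7=45, LS_Task 9=48) = 25; LS_Task 1 = 25−2 = 23
Slack_Task 6 = LS_Task 6 − ES_Task 6 = 33 − 25 = 8

8 weeks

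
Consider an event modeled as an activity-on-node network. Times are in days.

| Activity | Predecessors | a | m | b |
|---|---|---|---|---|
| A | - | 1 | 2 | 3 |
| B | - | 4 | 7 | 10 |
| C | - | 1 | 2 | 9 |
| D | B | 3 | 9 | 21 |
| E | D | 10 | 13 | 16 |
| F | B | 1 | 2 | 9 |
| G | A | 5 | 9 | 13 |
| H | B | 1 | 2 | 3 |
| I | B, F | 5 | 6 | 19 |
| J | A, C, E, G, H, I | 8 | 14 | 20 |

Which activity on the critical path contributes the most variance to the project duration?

te_A = (1 + 4·2 + 3)/6 = 12/6 = 2; σ²_A = ((3−1)/6)² = 0.111
te_B = (4 + 4·7 + 10)/6 = 42/6 = 7; σ²_B = ((10−4)/6)² = 1.000
te_C = (1 + 4·2 + 9)/6 = 18/6 = 3; σ²_C = ((9−1)/6)² = 1.778
te_D = (3 + 4·9 + 21)/6 = 60/6 = 10; σ²_D = ((21−3)/6)² = 9.000
te_E = (10 + 4·13 + 16)/6 = 78/6 = 13; σ²_E = ((16−10)/6)² = 1.000
te_F = (1 + 4·2 + 9)/6 = 18/6 = 3; σ²_F = ((9−1)/6)² = 1.778
te_G = (5 + 4·9 + 13)/6 = 54/6 = 9; σ²_G = ((13−5)/6)² = 1.778
te_H = (1 + 4·2 + 3)/6 = 12/6 = 2; σ²_H = ((3−1)/6)² = 0.111
te_I = (5 + 4·6 + 19)/6 = 48/6 = 8; σ²_I = ((19−5)/6)² = 5.444
te_J = (8 + 4·14 + 20)/6 = 84/6 = 14; σ²_J = ((20−8)/6)² = 4.000

Forward pass:
ES_A = 0; EF_A = 2
ES_B = 0; EF_B = 7
ES_C = 0; EF_C = 3
ES_D = 7; EF_D = 7+10 = 17
ES_E = 17; EF_E = 17+13 = 30
ES_F = 7; EF_F = 7+3 = 10
ES_G = 2; EF_G = 2+9 = 11
ES_H = 7; EF_H = 7+2 = 9
ES_I = max(EF_B=7, EF_F=10) = 10; EF_I = 10+8 = 18
ES_J = max(EF_A=2, EF_C=3, EF_E=30, EF_G=11, EF_H=9, EF_I=18) = 30; EF_J = 30+14 = 44
Expected project duration μ = 44 days. Critical path: B → D → E → J.

Variances on critical path: σ²_B=1.000, σ²_D=9.000, σ²_E=1.000, σ²_J=4.000.
Largest is σ²_D = 9.000.

D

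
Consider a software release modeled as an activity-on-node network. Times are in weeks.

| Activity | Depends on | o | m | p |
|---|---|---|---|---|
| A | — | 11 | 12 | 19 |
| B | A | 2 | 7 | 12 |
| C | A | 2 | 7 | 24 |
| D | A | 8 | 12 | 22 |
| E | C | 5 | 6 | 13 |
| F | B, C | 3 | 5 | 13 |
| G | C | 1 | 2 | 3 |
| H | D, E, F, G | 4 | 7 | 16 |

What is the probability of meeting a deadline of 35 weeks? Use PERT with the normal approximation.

te_A = (11 + 4·12 + 19)/6 = 78/6 = 13; σ²_A = ((19−11)/6)² = 1.778
te_B = (2 + 4·7 + 12)/6 = 42/6 = 7; σ²_B = ((12−2)/6)² = 2.778
te_C = (2 + 4·7 + 24)/6 = 54/6 = 9; σ²_C = ((24−2)/6)² = 13.444
te_D = (8 + 4·12 + 22)/6 = 78/6 = 13; σ²_D = ((22−8)/6)² = 5.444
te_E = (5 + 4·6 + 13)/6 = 42/6 = 7; σ²_E = ((13−5)/6)² = 1.778
te_F = (3 + 4·5 + 13)/6 = 36/6 = 6; σ²_F = ((13−3)/6)² = 2.778
te_G = (1 + 4·2 + 3)/6 = 12/6 = 2; σ²_G = ((3−1)/6)² = 0.111
te_H = (4 + 4·7 + 16)/6 = 48/6 = 8; σ²_H = ((16−4)/6)² = 4.000

Forward pass:
ES_A = 0; EF_A = 13
ES_B = 13; EF_B = 13+7 = 20
ES_C = 13; EF_C = 13+9 = 22
ES_D = 13; EF_D = 13+13 = 26
ES_E = 22; EF_E = 22+7 = 29
ES_F = max(EF_B=20, EF_C=22) = 22; EF_F = 22+6 = 28
ES_G = 22; EF_G = 22+2 = 24
ES_H = max(EF_D=26, EF_E=29, EF_F=28, EF_G=24) = 29; EF_H = 29+8 = 37
Expected project duration μ = 37 weeks. Critical path: A → C → E → H.

Variance along critical path = 1.778 + 13.444 + 1.778 + 4.000 = 21.000; σ = √21.000 = 4.583 weeks.
Z = (35 − 37) / 4.583 = -0.436
P(T ≤ 35) = Φ(-0.436) ≈ 0.331

0.331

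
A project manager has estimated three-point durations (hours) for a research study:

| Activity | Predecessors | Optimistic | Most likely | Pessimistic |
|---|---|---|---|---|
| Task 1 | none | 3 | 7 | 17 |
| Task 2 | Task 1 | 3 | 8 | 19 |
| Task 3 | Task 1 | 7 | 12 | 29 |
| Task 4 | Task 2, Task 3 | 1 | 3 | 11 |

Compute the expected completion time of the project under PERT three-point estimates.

te_Task 1 = (3 + 4·7 + 17)/6 = 48/6 = 8
te_Task 2 = (3 + 4·8 + 19)/6 = 54/6 = 9
te_Task 3 = (7 + 4·12 + 29)/6 = 84/6 = 14
te_Task 4 = (1 + 4·3 + 11)/6 = 24/6 = 4

Forward pass:
ES_Task 1 = 0; EF_Task 1 = 8
ES_Task 2 = 8; EF_Task 2 = 8+9 = 17
ES_Task 3 = 8; EF_Task 3 = 8+14 = 22
ES_Task 4 = max(EF_Task 2=17, EF_Task 3=22) = 22; EF_Task 4 = 22+4 = 26
Expected project duration μ = 26 hours. Critical path: Task 1 → Task 3 → Task 4.

26 hours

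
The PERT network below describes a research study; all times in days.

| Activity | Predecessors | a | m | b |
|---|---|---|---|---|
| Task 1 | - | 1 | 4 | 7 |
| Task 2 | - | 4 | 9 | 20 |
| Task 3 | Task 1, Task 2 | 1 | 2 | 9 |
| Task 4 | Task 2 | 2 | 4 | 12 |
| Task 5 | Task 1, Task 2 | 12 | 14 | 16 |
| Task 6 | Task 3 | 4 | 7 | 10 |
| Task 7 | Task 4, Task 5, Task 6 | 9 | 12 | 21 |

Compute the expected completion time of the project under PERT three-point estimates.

37 days

te_Task 1 = (1 + 4·4 + 7)/6 = 24/6 = 4
te_Task 2 = (4 + 4·9 + 20)/6 = 60/6 = 10
te_Task 3 = (1 + 4·2 + 9)/6 = 18/6 = 3
te_Task 4 = (2 + 4·4 + 12)/6 = 30/6 = 5
te_Task 5 = (12 + 4·14 + 16)/6 = 84/6 = 14
te_Task 6 = (4 + 4·7 + 10)/6 = 42/6 = 7
te_Task 7 = (9 + 4·12 + 21)/6 = 78/6 = 13

Forward pass:
ES_Task 1 = 0; EF_Task 1 = 4
ES_Task 2 = 0; EF_Task 2 = 10
ES_Task 3 = max(EF_Task 1=4, EF_Task 2=10) = 10; EF_Task 3 = 10+3 = 13
ES_Task 4 = 10; EF_Task 4 = 10+5 = 15
ES_Task 5 = max(EF_Task 1=4, EF_Task 2=10) = 10; EF_Task 5 = 10+14 = 24
ES_Task 6 = 13; EF_Task 6 = 13+7 = 20
ES_Task 7 = max(EF_Task 4=15, EF_Task 5=24, EF_Task 6=20) = 24; EF_Task 7 = 24+13 = 37
Expected project duration μ = 37 days. Critical path: Task 2 → Task 5 → Task 7.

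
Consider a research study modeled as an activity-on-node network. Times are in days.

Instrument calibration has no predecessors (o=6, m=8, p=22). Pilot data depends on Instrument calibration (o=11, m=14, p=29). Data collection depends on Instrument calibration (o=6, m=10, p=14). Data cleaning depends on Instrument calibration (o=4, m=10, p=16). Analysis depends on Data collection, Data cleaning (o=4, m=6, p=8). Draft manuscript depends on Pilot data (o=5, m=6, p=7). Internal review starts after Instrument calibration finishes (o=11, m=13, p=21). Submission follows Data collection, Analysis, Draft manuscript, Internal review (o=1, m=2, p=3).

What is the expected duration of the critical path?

te_Instrument calibration = (6 + 4·8 + 22)/6 = 60/6 = 10
te_Pilot data = (11 + 4·14 + 29)/6 = 96/6 = 16
te_Data collection = (6 + 4·10 + 14)/6 = 60/6 = 10
te_Data cleaning = (4 + 4·10 + 16)/6 = 60/6 = 10
te_Analysis = (4 + 4·6 + 8)/6 = 36/6 = 6
te_Draft manuscript = (5 + 4·6 + 7)/6 = 36/6 = 6
te_Internal review = (11 + 4·13 + 21)/6 = 84/6 = 14
te_Submission = (1 + 4·2 + 3)/6 = 12/6 = 2

Forward pass:
ES_Instrument calibration = 0; EF_Instrument calibration = 10
ES_Pilot data = 10; EF_Pilot data = 10+16 = 26
ES_Data collection = 10; EF_Data collection = 10+10 = 20
ES_Data cleaning = 10; EF_Data cleaning = 10+10 = 20
ES_Analysis = max(EF_Data collection=20, EF_Data cleaning=20) = 20; EF_Analysis = 20+6 = 26
ES_Draft manuscript = 26; EF_Draft manuscript = 26+6 = 32
ES_Internal review = 10; EF_Internal review = 10+14 = 24
ES_Submission = max(EF_Data collection=20, EF_Analysis=26, EF_Draft manuscript=32, EF_Internal review=24) = 32; EF_Submission = 32+2 = 34
Expected project duration μ = 34 days. Critical path: Instrument calibration → Pilot data → Draft manuscript → Submission.

34 days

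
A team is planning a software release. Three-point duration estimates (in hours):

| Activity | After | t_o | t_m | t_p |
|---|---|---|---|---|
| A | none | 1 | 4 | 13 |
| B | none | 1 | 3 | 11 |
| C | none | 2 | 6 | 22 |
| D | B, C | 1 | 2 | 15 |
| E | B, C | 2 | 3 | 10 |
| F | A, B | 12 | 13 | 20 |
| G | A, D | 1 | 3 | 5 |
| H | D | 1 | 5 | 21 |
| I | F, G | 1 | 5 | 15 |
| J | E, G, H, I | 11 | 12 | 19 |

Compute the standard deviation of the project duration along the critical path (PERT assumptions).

te_A = (1 + 4·4 + 13)/6 = 30/6 = 5; σ²_A = ((13−1)/6)² = 4.000
te_B = (1 + 4·3 + 11)/6 = 24/6 = 4; σ²_B = ((11−1)/6)² = 2.778
te_C = (2 + 4·6 + 22)/6 = 48/6 = 8; σ²_C = ((22−2)/6)² = 11.111
te_D = (1 + 4·2 + 15)/6 = 24/6 = 4; σ²_D = ((15−1)/6)² = 5.444
te_E = (2 + 4·3 + 10)/6 = 24/6 = 4; σ²_E = ((10−2)/6)² = 1.778
te_F = (12 + 4·13 + 20)/6 = 84/6 = 14; σ²_F = ((20−12)/6)² = 1.778
te_G = (1 + 4·3 + 5)/6 = 18/6 = 3; σ²_G = ((5−1)/6)² = 0.444
te_H = (1 + 4·5 + 21)/6 = 42/6 = 7; σ²_H = ((21−1)/6)² = 11.111
te_I = (1 + 4·5 + 15)/6 = 36/6 = 6; σ²_I = ((15−1)/6)² = 5.444
te_J = (11 + 4·12 + 19)/6 = 78/6 = 13; σ²_J = ((19−11)/6)² = 1.778

Forward pass:
ES_A = 0; EF_A = 5
ES_B = 0; EF_B = 4
ES_C = 0; EF_C = 8
ES_D = max(EF_B=4, EF_C=8) = 8; EF_D = 8+4 = 12
ES_E = max(EF_B=4, EF_C=8) = 8; EF_E = 8+4 = 12
ES_F = max(EF_A=5, EF_B=4) = 5; EF_F = 5+14 = 19
ES_G = max(EF_A=5, EF_D=12) = 12; EF_G = 12+3 = 15
ES_H = 12; EF_H = 12+7 = 19
ES_I = max(EF_F=19, EF_G=15) = 19; EF_I = 19+6 = 25
ES_J = max(EF_E=12, EF_G=15, EF_H=19, EF_I=25) = 25; EF_J = 25+13 = 38
Expected project duration μ = 38 hours. Critical path: A → F → I → J.

Variance along critical path = 4.000 + 1.778 + 5.444 + 1.778 = 13.000
σ = √13.000 = 3.606 hours

3.61 hours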